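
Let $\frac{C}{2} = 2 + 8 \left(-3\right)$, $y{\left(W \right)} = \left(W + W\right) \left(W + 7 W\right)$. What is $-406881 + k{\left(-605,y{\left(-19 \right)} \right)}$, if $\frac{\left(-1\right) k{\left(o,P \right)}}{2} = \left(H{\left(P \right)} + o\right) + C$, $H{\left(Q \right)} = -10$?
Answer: $-405563$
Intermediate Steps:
$y{\left(W \right)} = 16 W^{2}$ ($y{\left(W \right)} = 2 W 8 W = 16 W^{2}$)
$C = -44$ ($C = 2 \left(2 + 8 \left(-3\right)\right) = 2 \left(2 - 24\right) = 2 \left(-22\right) = -44$)
$k{\left(o,P \right)} = 108 - 2 o$ ($k{\left(o,P \right)} = - 2 \left(\left(-10 + o\right) - 44\right) = - 2 \left(-54 + o\right) = 108 - 2 o$)
$-406881 + k{\left(-605,y{\left(-19 \right)} \right)} = -406881 + \left(108 - -1210\right) = -406881 + \left(108 + 1210\right) = -406881 + 1318 = -405563$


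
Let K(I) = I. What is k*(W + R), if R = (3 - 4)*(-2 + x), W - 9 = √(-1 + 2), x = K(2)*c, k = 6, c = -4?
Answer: 120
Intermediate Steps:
x = -8 (x = 2*(-4) = -8)
W = 10 (W = 9 + √(-1 + 2) = 9 + √1 = 9 + 1 = 10)
R = 10 (R = (3 - 4)*(-2 - 8) = -1*(-10) = 10)
k*(W + R) = 6*(10 + 10) = 6*20 = 120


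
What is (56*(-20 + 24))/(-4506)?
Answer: -112/2253 ≈ -0.049711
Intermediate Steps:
(56*(-20 + 24))/(-4506) = (56*4)*(-1/4506) = 224*(-1/4506) = -112/2253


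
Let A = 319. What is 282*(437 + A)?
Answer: 213192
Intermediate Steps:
282*(437 + A) = 282*(437 + 319) = 282*756 = 213192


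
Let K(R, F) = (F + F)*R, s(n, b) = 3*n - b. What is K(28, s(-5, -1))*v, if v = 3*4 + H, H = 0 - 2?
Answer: -7840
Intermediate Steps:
s(n, b) = -b + 3*n
K(R, F) = 2*F*R (K(R, F) = (2*F)*R = 2*F*R)
H = -2
v = 10 (v = 3*4 - 2 = 12 - 2 = 10)
K(28, s(-5, -1))*v = (2*(-1*(-1) + 3*(-5))*28)*10 = (2*(1 - 15)*28)*10 = (2*(-14)*28)*10 = -784*10 = -7840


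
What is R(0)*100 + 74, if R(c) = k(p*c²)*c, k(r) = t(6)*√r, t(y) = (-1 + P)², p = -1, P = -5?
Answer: 74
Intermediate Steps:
t(y) = 36 (t(y) = (-1 - 5)² = (-6)² = 36)
k(r) = 36*√r
R(c) = 36*c*√(-c²) (R(c) = (36*√(-c²))*c = 36*c*√(-c²))
R(0)*100 + 74 = (36*0*√(-1*0²))*100 + 74 = (36*0*√(-1*0))*100 + 74 = (36*0*√0)*100 + 74 = (36*0*0)*100 + 74 = 0*100 + 74 = 0 + 74 = 74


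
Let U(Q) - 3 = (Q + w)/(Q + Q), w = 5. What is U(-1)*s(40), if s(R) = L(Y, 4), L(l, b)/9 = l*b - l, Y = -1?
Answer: -27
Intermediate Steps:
U(Q) = 3 + (5 + Q)/(2*Q) (U(Q) = 3 + (Q + 5)/(Q + Q) = 3 + (5 + Q)/((2*Q)) = 3 + (5 + Q)*(1/(2*Q)) = 3 + (5 + Q)/(2*Q))
L(l, b) = -9*l + 9*b*l (L(l, b) = 9*(l*b - l) = 9*(b*l - l) = 9*(-l + b*l) = -9*l + 9*b*l)
s(R) = -27 (s(R) = 9*(-1)*(-1 + 4) = 9*(-1)*3 = -27)
U(-1)*s(40) = ((½)*(5 + 7*(-1))/(-1))*(-27) = ((½)*(-1)*(5 - 7))*(-27) = ((½)*(-1)*(-2))*(-27) = 1*(-27) = -27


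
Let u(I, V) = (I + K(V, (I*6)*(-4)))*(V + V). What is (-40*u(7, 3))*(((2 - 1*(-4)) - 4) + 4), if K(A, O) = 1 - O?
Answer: -253440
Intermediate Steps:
u(I, V) = 2*V*(1 + 25*I) (u(I, V) = (I + (1 - I*6*(-4)))*(V + V) = (I + (1 - 6*I*(-4)))*(2*V) = (I + (1 - (-24)*I))*(2*V) = (I + (1 + 24*I))*(2*V) = (1 + 25*I)*(2*V) = 2*V*(1 + 25*I))
(-40*u(7, 3))*(((2 - 1*(-4)) - 4) + 4) = (-80*3*(1 + 25*7))*(((2 - 1*(-4)) - 4) + 4) = (-80*3*(1 + 175))*(((2 + 4) - 4) + 4) = (-80*3*176)*((6 - 4) + 4) = (-40*1056)*(2 + 4) = -42240*6 = -253440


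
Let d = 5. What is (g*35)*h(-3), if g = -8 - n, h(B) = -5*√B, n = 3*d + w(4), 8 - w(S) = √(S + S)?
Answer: I*√3*(5425 - 350*√2) ≈ 8539.1*I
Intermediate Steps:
w(S) = 8 - √2*√S (w(S) = 8 - √(S + S) = 8 - √(2*S) = 8 - √2*√S)
n = 23 - 2*√2 (n = 3*5 + (8 - √2*√4) = 15 + (8 - 1*√2*2) = 15 + (8 - 2*√2) = 23 - 2*√2 ≈ 20.172)
g = -31 + 2*√2 (g = -8 - (23 - 2*√2) = -8 + (-23 + 2*√2) = -31 + 2*√2 ≈ -28.172)
(g*35)*h(-3) = ((-31 + 2*√2)*35)*(-5*I*√3) = (-1085 + 70*√2)*(-5*I*√3) = -5*I*√3*(-1085 + 70*√2)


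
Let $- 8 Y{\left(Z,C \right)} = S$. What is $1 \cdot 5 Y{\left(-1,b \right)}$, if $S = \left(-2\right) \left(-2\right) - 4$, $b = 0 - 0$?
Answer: $0$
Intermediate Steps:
$b = 0$ ($b = 0 + 0 = 0$)
$S = 0$ ($S = 4 - 4 = 0$)
$Y{\left(Z,C \right)} = 0$ ($Y{\left(Z,C \right)} = \left(- \frac{1}{8}\right) 0 = 0$)
$1 \cdot 5 Y{\left(-1,b \right)} = 1 \cdot 5 \cdot 0 = 5 \cdot 0 = 0$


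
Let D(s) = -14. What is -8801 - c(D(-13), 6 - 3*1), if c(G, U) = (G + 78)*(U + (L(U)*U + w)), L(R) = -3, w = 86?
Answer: -13921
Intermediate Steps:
c(G, U) = (78 + G)*(86 - 2*U) (c(G, U) = (G + 78)*(U + (-3*U + 86)) = (78 + G)*(U + (86 - 3*U)) = (78 + G)*(86 - 2*U))
-8801 - c(D(-13), 6 - 3*1) = -8801 - (6708 - 156*(6 - 3*1) + 86*(-14) - 2*(-14)*(6 - 3*1)) = -8801 - (6708 - 156*(6 - 3) - 1204 - 2*(-14)*(6 - 3)) = -8801 - (6708 - 156*3 - 1204 - 2*(-14)*3) = -8801 - (6708 - 468 - 1204 + 84) = -8801 - 1*5120 = -8801 - 5120 = -13921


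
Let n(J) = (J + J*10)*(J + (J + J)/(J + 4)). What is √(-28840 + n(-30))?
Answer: 2*I*√832390/13 ≈ 140.36*I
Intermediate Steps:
n(J) = 11*J*(J + 2*J/(4 + J)) (n(J) = (J + 10*J)*(J + (2*J)/(4 + J)) = (11*J)*(J + 2*J/(4 + J)) = 11*J*(J + 2*J/(4 + J)))
√(-28840 + n(-30)) = √(-28840 + 11*(-30)²*(6 - 30)/(4 - 30)) = √(-28840 + 11*900*(-24)/(-26)) = √(-28840 + 11*900*(-1/26)*(-24)) = √(-28840 + 118800/13) = √(-256120/13) = 2*I*√832390/13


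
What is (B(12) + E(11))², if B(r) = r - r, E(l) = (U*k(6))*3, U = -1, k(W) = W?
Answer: 324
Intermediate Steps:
E(l) = -18 (E(l) = -1*6*3 = -6*3 = -18)
B(r) = 0
(B(12) + E(11))² = (0 - 18)² = (-18)² = 324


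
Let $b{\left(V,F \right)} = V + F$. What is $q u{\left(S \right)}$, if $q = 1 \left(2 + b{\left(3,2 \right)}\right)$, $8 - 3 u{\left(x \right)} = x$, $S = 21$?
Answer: $- \frac{91}{3} \approx -30.333$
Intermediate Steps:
$u{\left(x \right)} = \frac{8}{3} - \frac{x}{3}$
$b{\left(V,F \right)} = F + V$
$q = 7$ ($q = 1 \left(2 + \left(2 + 3\right)\right) = 1 \left(2 + 5\right) = 1 \cdot 7 = 7$)
$q u{\left(S \right)} = 7 \left(\frac{8}{3} - 7\right) = 7 \left(- \frac{13}{3}\right) = - \frac{91}{3}$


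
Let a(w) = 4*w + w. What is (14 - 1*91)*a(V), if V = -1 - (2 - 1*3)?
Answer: 0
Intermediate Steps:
V = 0 (V = -1 - (2 - 3) = -1 - 1*(-1) = -1 + 1 = 0)
a(w) = 5*w
(14 - 1*91)*a(V) = (14 - 1*91)*(5*0) = (14 - 91)*0 = -77*0 = 0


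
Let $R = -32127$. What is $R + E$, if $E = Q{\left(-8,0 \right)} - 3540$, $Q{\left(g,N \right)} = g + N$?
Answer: $-35675$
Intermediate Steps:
$Q{\left(g,N \right)} = N + g$
$E = -3548$ ($E = \left(0 - 8\right) - 3540 = -8 - 3540 = -3548$)
$R + E = -32127 - 3548 = -35675$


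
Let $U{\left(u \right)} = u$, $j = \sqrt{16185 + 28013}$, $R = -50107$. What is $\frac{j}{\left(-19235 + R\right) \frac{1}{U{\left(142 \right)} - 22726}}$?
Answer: $\frac{3764 \sqrt{902}}{1651} \approx 68.471$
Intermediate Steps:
$j = 7 \sqrt{902}$ ($j = \sqrt{44198} = 7 \sqrt{902} \approx 210.23$)
$\frac{j}{\left(-19235 + R\right) \frac{1}{U{\left(142 \right)} - 22726}} = \frac{7 \sqrt{902}}{\left(-19235 - 50107\right) \frac{1}{142 - 22726}} = \frac{7 \sqrt{902}}{\left(-69342\right) \frac{1}{-22584}} = \frac{7 \sqrt{902}}{\left(-69342\right) \left(- \frac{1}{22584}\right)} = \frac{7 \sqrt{902}}{\frac{11557}{3764}} = 7 \sqrt{902} \cdot \frac{3764}{11557} = \frac{3764 \sqrt{902}}{1651}$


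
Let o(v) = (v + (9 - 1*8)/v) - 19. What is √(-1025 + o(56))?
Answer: I*√774578/28 ≈ 31.432*I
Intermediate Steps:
o(v) = -19 + v + 1/v (o(v) = (v + (9 - 8)/v) - 19 = (v + 1/v) - 19 = -19 + v + 1/v)
√(-1025 + o(56)) = √(-1025 + (-19 + 56 + 1/56)) = √(-1025 + 2073/56) = √(-55327/56) = I*√774578/28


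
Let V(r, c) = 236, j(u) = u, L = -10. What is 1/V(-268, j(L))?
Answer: 1/236 ≈ 0.0042373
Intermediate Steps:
1/V(-268, j(L)) = 1/236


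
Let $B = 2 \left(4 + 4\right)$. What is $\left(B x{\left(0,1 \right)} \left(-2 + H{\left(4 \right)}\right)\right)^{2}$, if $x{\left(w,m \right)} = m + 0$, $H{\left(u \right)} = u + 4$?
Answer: $9216$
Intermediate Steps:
$H{\left(u \right)} = 4 + u$
$x{\left(w,m \right)} = m$
$B = 16$ ($B = 2 \cdot 8 = 16$)
$\left(B x{\left(0,1 \right)} \left(-2 + H{\left(4 \right)}\right)\right)^{2} = \left(16 \cdot 1 \left(-2 + \left(4 + 4\right)\right)\right)^{2} = \left(16 \left(-2 + 8\right)\right)^{2} = \left(16 \cdot 6\right)^{2} = 96^{2} = 9216$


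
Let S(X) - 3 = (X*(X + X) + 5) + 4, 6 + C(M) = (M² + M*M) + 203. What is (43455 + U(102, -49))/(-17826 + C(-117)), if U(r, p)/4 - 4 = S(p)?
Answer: 62727/9749 ≈ 6.4342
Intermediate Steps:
C(M) = 197 + 2*M² (C(M) = -6 + ((M² + M*M) + 203) = -6 + ((M² + M²) + 203) = -6 + (2*M² + 203) = -6 + (203 + 2*M²) = 197 + 2*M²)
S(X) = 12 + 2*X² (S(X) = 3 + ((X*(X + X) + 5) + 4) = 3 + ((X*(2*X) + 5) + 4) = 3 + ((2*X² + 5) + 4) = 3 + ((5 + 2*X²) + 4) = 3 + (9 + 2*X²) = 12 + 2*X²)
U(r, p) = 64 + 8*p² (U(r, p) = 16 + 4*(12 + 2*p²) = 16 + (48 + 8*p²) = 64 + 8*p²)
(43455 + U(102, -49))/(-17826 + C(-117)) = (43455 + (64 + 8*(-49)²))/(-17826 + (197 + 2*(-117)²)) = (43455 + (64 + 8*2401))/(-17826 + (197 + 2*13689)) = (43455 + (64 + 19208))/(-17826 + (197 + 27378)) = (43455 + 19272)/(-17826 + 27575) = 62727/9749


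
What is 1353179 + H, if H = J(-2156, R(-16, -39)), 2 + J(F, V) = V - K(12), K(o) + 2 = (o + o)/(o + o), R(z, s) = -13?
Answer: 1353165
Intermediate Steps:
K(o) = -1 (K(o) = -2 + (o + o)/(o + o) = -2 + (2*o)/((2*o)) = -2 + (2*o)*(1/(2*o)) = -2 + 1 = -1)
J(F, V) = -1 + V (J(F, V) = -2 + (V - 1*(-1)) = -2 + (V + 1) = -2 + (1 + V) = -1 + V)
H = -14 (H = -1 - 13 = -14)
1353179 + H = 1353179 - 14 = 1353165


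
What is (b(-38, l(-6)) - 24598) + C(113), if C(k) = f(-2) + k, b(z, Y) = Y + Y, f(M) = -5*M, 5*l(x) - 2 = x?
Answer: -122383/5 ≈ -24477.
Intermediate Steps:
l(x) = ⅖ + x/5
b(z, Y) = 2*Y
C(k) = 10 + k (C(k) = -5*(-2) + k = 10 + k)
(b(-38, l(-6)) - 24598) + C(113) = (2*(⅖ + (⅕)*(-6)) - 24598) + (10 + 113) = (2*(⅖ - 6/5) - 24598) + 123 = (2*(-⅘) - 24598) + 123 = (-8/5 - 24598) + 123 = -122998/5 + 123 = -122383/5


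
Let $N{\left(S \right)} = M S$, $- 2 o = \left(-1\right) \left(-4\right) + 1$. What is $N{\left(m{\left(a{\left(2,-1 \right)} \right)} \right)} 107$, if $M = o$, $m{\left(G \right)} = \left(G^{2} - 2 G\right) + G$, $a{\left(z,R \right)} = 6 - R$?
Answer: $-11235$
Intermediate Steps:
$m{\left(G \right)} = G^{2} - G$
$o = - \frac{5}{2}$ ($o = - \frac{\left(-1\right) \left(-4\right) + 1}{2} = - \frac{4 + 1}{2} = \left(- \frac{1}{2}\right) 5 = - \frac{5}{2} \approx -2.5$)
$M = - \frac{5}{2} \approx -2.5$
$N{\left(S \right)} = - \frac{5 S}{2}$
$N{\left(m{\left(a{\left(2,-1 \right)} \right)} \right)} 107 = - \frac{5 \left(6 - -1\right) \left(-1 + \left(6 - -1\right)\right)}{2} \cdot 107 = - \frac{5 \left(6 + 1\right) \left(-1 + \left(6 + 1\right)\right)}{2} \cdot 107 = - \frac{5 \cdot 7 \left(-1 + 7\right)}{2} \cdot 107 = - \frac{5 \cdot 7 \cdot 6}{2} \cdot 107 = \left(- \frac{5}{2}\right) 42 \cdot 107 = \left(-105\right) 107 = -11235$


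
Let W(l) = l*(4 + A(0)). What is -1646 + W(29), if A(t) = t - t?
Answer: -1530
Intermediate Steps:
A(t) = 0
W(l) = 4*l (W(l) = l*(4 + 0) = l*4 = 4*l)
-1646 + W(29) = -1646 + 4*29 = -1646 + 116 = -1530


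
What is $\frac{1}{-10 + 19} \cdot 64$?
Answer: $\frac{64}{9} \approx 7.1111$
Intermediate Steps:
$\frac{1}{-10 + 19} \cdot 64 = \frac{1}{9} \cdot 64 = \frac{64}{9}$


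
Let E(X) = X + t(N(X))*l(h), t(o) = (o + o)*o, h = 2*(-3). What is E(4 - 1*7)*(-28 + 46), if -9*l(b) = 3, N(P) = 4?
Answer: -246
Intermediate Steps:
h = -6
l(b) = -⅓ (l(b) = -⅑*3 = -⅓)
t(o) = 2*o² (t(o) = (2*o)*o = 2*o²)
E(X) = -32/3 + X (E(X) = X + (2*4²)*(-⅓) = X + (2*16)*(-⅓) = X + 32*(-⅓) = X - 32/3 = -32/3 + X)
E(4 - 1*7)*(-28 + 46) = (-32/3 + (4 - 1*7))*(-28 + 46) = (-32/3 + (4 - 7))*18 = (-32/3 - 3)*18 = -41/3*18 = -246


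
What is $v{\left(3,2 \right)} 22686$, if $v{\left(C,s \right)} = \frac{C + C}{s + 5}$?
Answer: $\frac{136116}{7} \approx 19445.0$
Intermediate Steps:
$v{\left(C,s \right)} = \frac{2 C}{5 + s}$
$v{\left(3,2 \right)} 22686 = 2 \cdot 3 \frac{1}{5 + 2} \cdot 22686 = 2 \cdot 3 \cdot \frac{1}{7} \cdot 22686 = \frac{6}{7} \cdot 22686 = \frac{136116}{7}$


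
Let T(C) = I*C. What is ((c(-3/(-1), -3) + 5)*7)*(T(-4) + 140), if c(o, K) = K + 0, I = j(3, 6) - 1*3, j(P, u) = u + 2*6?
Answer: 1120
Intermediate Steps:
j(P, u) = 12 + u (j(P, u) = u + 12 = 12 + u)
I = 15 (I = (12 + 6) - 1*3 = 18 - 3 = 15)
c(o, K) = K
T(C) = 15*C
((c(-3/(-1), -3) + 5)*7)*(T(-4) + 140) = ((-3 + 5)*7)*(15*(-4) + 140) = (2*7)*(-60 + 140) = 14*80 = 1120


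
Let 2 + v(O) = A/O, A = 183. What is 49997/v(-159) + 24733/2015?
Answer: -5335299204/336505 ≈ -15855.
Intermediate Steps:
v(O) = -2 + 183/O
49997/v(-159) + 24733/2015 = 49997/(-2 + 183/(-159)) + 24733/2015 = 49997/(-2 + 183*(-1/159)) + 24733*(1/2015) = 49997/(-2 - 61/53) + 24733/2015 = 49997/(-167/53) + 24733/2015 = 49997*(-53/167) + 24733/2015 = -2649841/167 + 24733/2015 = -5335299204/336505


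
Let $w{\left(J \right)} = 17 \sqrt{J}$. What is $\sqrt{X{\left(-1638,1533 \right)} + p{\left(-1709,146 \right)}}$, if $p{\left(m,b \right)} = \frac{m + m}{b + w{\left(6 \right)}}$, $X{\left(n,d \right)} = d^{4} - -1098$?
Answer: $\frac{\sqrt{806346073113356 + 93889611253323 \sqrt{6}}}{\sqrt{146 + 17 \sqrt{6}}} \approx 2.3501 \cdot 10^{6}$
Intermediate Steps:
$X{\left(n,d \right)} = 1098 + d^{4}$ ($X{\left(n,d \right)} = d^{4} + 1098 = 1098 + d^{4}$)
$p{\left(m,b \right)} = \frac{2 m}{b + 17 \sqrt{6}}$ ($p{\left(m,b \right)} = \frac{m + m}{b + 17 \sqrt{6}} = \frac{2 m}{b + 17 \sqrt{6}}$)
$\sqrt{X{\left(-1638,1533 \right)} + p{\left(-1709,146 \right)}} = \sqrt{\left(1098 + 1533^{4}\right) + 2 \left(-1709\right) \frac{1}{146 + 17 \sqrt{6}}} = \sqrt{\left(1098 + 5522918307921\right) - \frac{3418}{146 + 17 \sqrt{6}}} = \sqrt{5522918309019 - \frac{3418}{146 + 17 \sqrt{6}}}$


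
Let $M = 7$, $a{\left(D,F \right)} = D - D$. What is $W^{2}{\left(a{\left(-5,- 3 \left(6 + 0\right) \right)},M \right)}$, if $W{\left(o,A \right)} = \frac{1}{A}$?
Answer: $\frac{1}{49} \approx 0.020408$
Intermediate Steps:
$a{\left(D,F \right)} = 0$
$W^{2}{\left(a{\left(-5,- 3 \left(6 + 0\right) \right)},M \right)} = \left(\frac{1}{7}\right)^{2} = \frac{1}{49}$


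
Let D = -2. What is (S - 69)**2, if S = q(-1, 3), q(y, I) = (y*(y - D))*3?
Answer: 5184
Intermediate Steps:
q(y, I) = 3*y*(2 + y) (q(y, I) = (y*(y - 1*(-2)))*3 = (y*(y + 2))*3 = (y*(2 + y))*3 = 3*y*(2 + y))
S = -3 (S = 3*(-1)*(2 - 1) = 3*(-1)*1 = -3)
(S - 69)**2 = (-3 - 69)**2 = (-72)**2 = 5184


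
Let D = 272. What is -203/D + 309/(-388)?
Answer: -40703/26384 ≈ -1.5427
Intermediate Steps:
-203/D + 309/(-388) = -203/272 + 309/(-388) = -203*1/272 + 309*(-1/388) = -203/272 - 309/388 = -40703/26384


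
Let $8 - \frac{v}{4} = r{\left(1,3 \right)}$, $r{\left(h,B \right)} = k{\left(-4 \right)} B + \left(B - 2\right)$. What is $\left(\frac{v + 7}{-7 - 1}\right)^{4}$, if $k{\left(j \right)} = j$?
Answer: $\frac{47458321}{4096} \approx 11587.0$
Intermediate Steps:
$r{\left(h,B \right)} = -2 - 3 B$ ($r{\left(h,B \right)} = - 4 B + \left(B - 2\right) = - 4 B + \left(-2 + B\right) = -2 - 3 B$)
$v = 76$ ($v = 32 - 4 \left(-2 - 9\right) = 32 - -44 = 32 + 44 = 76$)
$\left(\frac{v + 7}{-7 - 1}\right)^{4} = \left(\frac{76 + 7}{-7 - 1}\right)^{4} = \left(\frac{83}{-8}\right)^{4} = \left(83 \left(- \frac{1}{8}\right)\right)^{4} = \left(- \frac{83}{8}\right)^{4} = \frac{47458321}{4096}$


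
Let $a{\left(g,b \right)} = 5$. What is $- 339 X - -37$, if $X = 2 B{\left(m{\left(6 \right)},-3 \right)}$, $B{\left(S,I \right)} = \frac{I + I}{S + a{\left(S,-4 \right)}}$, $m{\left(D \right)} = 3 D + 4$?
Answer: $\frac{563}{3} \approx 187.67$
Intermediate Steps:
$m{\left(D \right)} = 4 + 3 D$
$B{\left(S,I \right)} = \frac{2 I}{5 + S}$ ($B{\left(S,I \right)} = \frac{I + I}{S + 5} = \frac{2 I}{5 + S}$)
$X = - \frac{4}{9}$ ($X = 2 \cdot 2 \left(-3\right) \frac{1}{5 + \left(4 + 3 \cdot 6\right)} = 2 \cdot 2 \left(-3\right) \frac{1}{5 + \left(4 + 18\right)} = 2 \cdot 2 \left(-3\right) \frac{1}{5 + 22} = 2 \cdot 2 \left(-3\right) \frac{1}{27} = 2 \left(- \frac{2}{9}\right) = - \frac{4}{9} \approx -0.44444$)
$- 339 X - -37 = \left(-339\right) \left(- \frac{4}{9}\right) - -37 = \frac{452}{3} + 37 = \frac{563}{3}$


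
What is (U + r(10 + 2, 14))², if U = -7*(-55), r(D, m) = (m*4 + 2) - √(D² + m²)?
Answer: 196589 - 1772*√85 ≈ 1.8025e+5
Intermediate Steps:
r(D, m) = 2 - √(D² + m²) + 4*m (r(D, m) = (4*m + 2) - √(D² + m²) = (2 + 4*m) - √(D² + m²) = 2 - √(D² + m²) + 4*m)
U = 385
(U + r(10 + 2, 14))² = (385 + (2 - √((10 + 2)² + 14²) + 4*14))² = (385 + (2 - √(12² + 196) + 56))² = (385 + (2 - √(144 + 196) + 56))² = (385 + (2 - √340 + 56))² = (385 + (2 - 2*√85 + 56))² = (385 + (58 - 2*√85))² = (443 - 2*√85)²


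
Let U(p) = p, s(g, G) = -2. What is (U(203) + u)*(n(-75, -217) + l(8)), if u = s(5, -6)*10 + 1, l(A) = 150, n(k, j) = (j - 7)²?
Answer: 9259984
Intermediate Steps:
n(k, j) = (-7 + j)²
u = -19 (u = -2*10 + 1 = -20 + 1 = -19)
(U(203) + u)*(n(-75, -217) + l(8)) = (203 - 19)*((-7 - 217)² + 150) = 184*((-224)² + 150) = 184*(50176 + 150) = 184*50326 = 9259984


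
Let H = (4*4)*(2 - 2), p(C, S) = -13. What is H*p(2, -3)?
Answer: 0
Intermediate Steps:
H = 0 (H = 16*0 = 0)
H*p(2, -3) = 0*(-13) = 0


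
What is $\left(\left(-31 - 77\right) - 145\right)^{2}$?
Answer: $64009$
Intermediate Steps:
$\left(\left(-31 - 77\right) - 145\right)^{2} = \left(-108 - 145\right)^{2} = \left(-253\right)^{2} = 64009$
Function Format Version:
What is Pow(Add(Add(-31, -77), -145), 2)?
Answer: 64009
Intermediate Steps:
Pow(Add(Add(-31, -77), -145), 2) = Pow(Add(-108, -145), 2) = Pow(-253, 2) = 64009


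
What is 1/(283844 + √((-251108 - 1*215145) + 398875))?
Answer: 141922/40283741857 - I*√67378/80567483714 ≈ 3.5231e-6 - 3.2218e-9*I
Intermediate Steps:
1/(283844 + √((-251108 - 1*215145) + 398875)) = 1/(283844 + √((-251108 - 215145) + 398875)) = 1/(283844 + √(-466253 + 398875)) = 1/(283844 + √(-67378)) = 1/(283844 + I*√67378)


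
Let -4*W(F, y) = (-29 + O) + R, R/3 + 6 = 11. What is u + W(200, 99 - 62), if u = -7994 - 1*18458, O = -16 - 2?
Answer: -26444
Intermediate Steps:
O = -18
R = 15 (R = -18 + 3*11 = -18 + 33 = 15)
u = -26452 (u = -7994 - 18458 = -26452)
W(F, y) = 8 (W(F, y) = -((-29 - 18) + 15)/4 = -(-47 + 15)/4 = -¼*(-32) = 8)
u + W(200, 99 - 62) = -26452 + 8 = -26444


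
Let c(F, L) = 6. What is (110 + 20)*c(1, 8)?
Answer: 780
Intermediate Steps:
(110 + 20)*c(1, 8) = (110 + 20)*6 = 130*6 = 780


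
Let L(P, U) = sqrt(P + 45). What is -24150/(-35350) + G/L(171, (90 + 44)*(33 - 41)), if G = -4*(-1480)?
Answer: 69/101 + 1480*sqrt(6)/9 ≈ 403.49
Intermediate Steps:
G = 5920
L(P, U) = sqrt(45 + P)
-24150/(-35350) + G/L(171, (90 + 44)*(33 - 41)) = -24150/(-35350) + 5920/(sqrt(45 + 171)) = -24150*(-1/35350) + 5920/(sqrt(216)) = 69/101 + 5920/((6*sqrt(6))) = 69/101 + 5920*(sqrt(6)/36) = 69/101 + 1480*sqrt(6)/9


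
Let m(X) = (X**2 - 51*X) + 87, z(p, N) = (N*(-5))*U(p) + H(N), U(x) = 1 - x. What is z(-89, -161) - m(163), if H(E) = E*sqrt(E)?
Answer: 54107 - 161*I*sqrt(161) ≈ 54107.0 - 2042.9*I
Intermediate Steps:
H(E) = E**(3/2)
z(p, N) = N**(3/2) - 5*N*(1 - p) (z(p, N) = (N*(-5))*(1 - p) + N**(3/2) = (-5*N)*(1 - p) + N**(3/2) = -5*N*(1 - p) + N**(3/2) = N**(3/2) - 5*N*(1 - p))
m(X) = 87 + X**2 - 51*X
z(-89, -161) - m(163) = ((-161)**(3/2) + 5*(-161)*(-1 - 89)) - (87 + 163**2 - 51*163) = (-161*I*sqrt(161) + 5*(-161)*(-90)) - (87 + 26569 - 8313) = (-161*I*sqrt(161) + 72450) - 1*18343 = (72450 - 161*I*sqrt(161)) - 18343 = 54107 - 161*I*sqrt(161)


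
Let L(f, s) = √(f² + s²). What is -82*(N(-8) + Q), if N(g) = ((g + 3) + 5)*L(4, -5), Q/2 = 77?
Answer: -12628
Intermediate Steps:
Q = 154 (Q = 2*77 = 154)
N(g) = √41*(8 + g) (N(g) = ((g + 3) + 5)*√(4² + (-5)²) = ((3 + g) + 5)*√(16 + 25) = (8 + g)*√41 = √41*(8 + g))
-82*(N(-8) + Q) = -82*(√41*(8 - 8) + 154) = -82*(√41*0 + 154) = -82*(0 + 154) = -82*154 = -12628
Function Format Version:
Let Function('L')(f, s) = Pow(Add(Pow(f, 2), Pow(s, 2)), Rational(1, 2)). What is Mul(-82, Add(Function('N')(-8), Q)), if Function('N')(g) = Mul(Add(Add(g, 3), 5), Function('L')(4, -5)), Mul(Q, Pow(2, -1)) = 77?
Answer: -12628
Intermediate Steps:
Q = 154 (Q = Mul(2, 77) = 154)
Function('N')(g) = Mul(Pow(41, Rational(1, 2)), Add(8, g)) (Function('N')(g) = Mul(Add(Add(g, 3), 5), Pow(Add(Pow(4, 2), Pow(-5, 2)), Rational(1, 2))) = Mul(Add(Add(3, g), 5), Pow(Add(16, 25), Rational(1, 2))) = Mul(Add(8, g), Pow(41, Rational(1, 2))) = Mul(Pow(41, Rational(1, 2)), Add(8, g)))
Mul(-82, Add(Function('N')(-8), Q)) = Mul(-82, Add(Mul(Pow(41, Rational(1, 2)), Add(8, -8)), 154)) = Mul(-82, Add(Mul(Pow(41, Rational(1, 2)), 0), 154)) = Mul(-82, Add(0, 154)) = Mul(-82, 154) = -12628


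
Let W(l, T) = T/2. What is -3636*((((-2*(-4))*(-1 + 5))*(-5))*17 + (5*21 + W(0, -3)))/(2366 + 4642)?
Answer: 1585599/1168 ≈ 1357.5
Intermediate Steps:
W(l, T) = T/2 (W(l, T) = T*(½) = T/2)
-3636*((((-2*(-4))*(-1 + 5))*(-5))*17 + (5*21 + W(0, -3)))/(2366 + 4642) = -3636*((((-2*(-4))*(-1 + 5))*(-5))*17 + (5*21 + (½)*(-3)))/(2366 + 4642) = -3636/(7008/(((8*4)*(-5))*17 + (105 - 3/2))) = -3636/(7008/((32*(-5))*17 + 207/2)) = -3636/(7008/(-160*17 + 207/2)) = -3636/(7008/(-2720 + 207/2)) = -3636/(7008/(-5233/2)) = -3636/(7008*(-2/5233)) = -3636/(-14016/5233) = -3636*(-5233/14016) = 1585599/1168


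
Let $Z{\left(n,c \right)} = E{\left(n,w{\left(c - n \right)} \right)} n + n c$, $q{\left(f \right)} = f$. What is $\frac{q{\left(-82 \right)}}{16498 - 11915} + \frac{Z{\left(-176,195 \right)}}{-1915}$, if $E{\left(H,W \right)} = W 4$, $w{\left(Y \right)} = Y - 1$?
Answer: $\frac{270182274}{1755289} \approx 153.92$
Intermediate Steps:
$w{\left(Y \right)} = -1 + Y$
$E{\left(H,W \right)} = 4 W$
$Z{\left(n,c \right)} = c n + n \left(-4 - 4 n + 4 c\right)$ ($Z{\left(n,c \right)} = 4 \left(-1 + \left(c - n\right)\right) n + n c = 4 \left(-1 + c - n\right) n + c n = \left(-4 - 4 n + 4 c\right) n + c n = n \left(-4 - 4 n + 4 c\right) + c n = c n + n \left(-4 - 4 n + 4 c\right)$)
$\frac{q{\left(-82 \right)}}{16498 - 11915} + \frac{Z{\left(-176,195 \right)}}{-1915} = - \frac{82}{16498 - 11915} + \frac{\left(-176\right) \left(-4 - -704 + 5 \cdot 195\right)}{-1915} = - \frac{82}{4583} + - 176 \left(-4 + 704 + 975\right) \left(- \frac{1}{1915}\right) = \left(-82\right) \frac{1}{4583} + \left(-176\right) 1675 \left(- \frac{1}{1915}\right) = - \frac{82}{4583} - - \frac{58960}{383} = - \frac{82}{4583} + \frac{58960}{383} = \frac{270182274}{1755289}$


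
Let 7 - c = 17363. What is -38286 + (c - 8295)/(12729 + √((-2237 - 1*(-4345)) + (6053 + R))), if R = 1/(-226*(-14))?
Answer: -6542515683368930/170876333973 + 51302*√2269414595/170876333973 ≈ -38288.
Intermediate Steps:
c = -17356 (c = 7 - 1*17363 = 7 - 17363 = -17356)
R = 1/3164 ≈ 0.00031606
-38286 + (c - 8295)/(12729 + √((-2237 - 1*(-4345)) + (6053 + R))) = -38286 + (-17356 - 8295)/(12729 + √((-2237 - 1*(-4345)) + (6053 + 1/3164))) = -38286 - 25651/(12729 + √((-2237 + 4345) + 19151693/3164)) = -38286 - 25651/(12729 + √(2108 + 19151693/3164)) = -38286 - 25651/(12729 + √(25821405/3164)) = -38286 - 25651/(12729 + 3*√2269414595/1582)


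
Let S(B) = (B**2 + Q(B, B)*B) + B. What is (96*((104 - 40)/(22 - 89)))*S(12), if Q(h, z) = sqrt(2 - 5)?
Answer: -958464/67 - 73728*I*sqrt(3)/67 ≈ -14305.0 - 1906.0*I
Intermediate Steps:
Q(h, z) = I*sqrt(3) (Q(h, z) = sqrt(-3) = I*sqrt(3))
S(B) = B + B**2 + I*B*sqrt(3) (S(B) = (B**2 + (I*sqrt(3))*B) + B = (B**2 + I*B*sqrt(3)) + B = B + B**2 + I*B*sqrt(3))
(96*((104 - 40)/(22 - 89)))*S(12) = (96*((104 - 40)/(22 - 89)))*(12*(1 + 12 + I*sqrt(3))) = (96*(64/(-67)))*(12*(13 + I*sqrt(3))) = (96*(64*(-1/67)))*(156 + 12*I*sqrt(3)) = (96*(-64/67))*(156 + 12*I*sqrt(3)) = -6144*(156 + 12*I*sqrt(3))/67 = -958464/67 - 73728*I*sqrt(3)/67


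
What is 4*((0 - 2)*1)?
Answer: -8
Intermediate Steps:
4*((0 - 2)*1) = 4*(-2*1) = 4*(-2) = -8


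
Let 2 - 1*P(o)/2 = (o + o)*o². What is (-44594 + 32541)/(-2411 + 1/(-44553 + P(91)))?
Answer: 2168712597/433814492 ≈ 4.9992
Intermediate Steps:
P(o) = 4 - 4*o³ (P(o) = 4 - 2*(o + o)*o² = 4 - 2*2*o*o² = 4 - 4*o³)
(-44594 + 32541)/(-2411 + 1/(-44553 + P(91))) = (-44594 + 32541)/(-2411 + 1/(-44553 + (4 - 4*91³))) = -12053/(-2411 + 1/(-44553 + (4 - 4*753571))) = -12053/(-2411 + 1/(-44553 + (4 - 3014284))) = -12053/(-2411 + 1/(-44553 - 3014280)) = -12053/(-2411 + 1/(-3058833)) = -12053/(-2411 - 1/3058833) = -12053/(-7374846364/3058833) = -12053*(-3058833/7374846364) = 2168712597/433814492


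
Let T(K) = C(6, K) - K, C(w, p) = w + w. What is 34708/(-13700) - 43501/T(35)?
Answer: 148791354/78775 ≈ 1888.8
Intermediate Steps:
C(w, p) = 2*w
T(K) = 12 - K (T(K) = 2*6 - K = 12 - K)
34708/(-13700) - 43501/T(35) = 34708/(-13700) - 43501/(12 - 1*35) = 34708*(-1/13700) - 43501/(12 - 35) = -8677/3425 - 43501/(-23) = -8677/3425 - 43501*(-1/23) = -8677/3425 + 43501/23 = 148791354/78775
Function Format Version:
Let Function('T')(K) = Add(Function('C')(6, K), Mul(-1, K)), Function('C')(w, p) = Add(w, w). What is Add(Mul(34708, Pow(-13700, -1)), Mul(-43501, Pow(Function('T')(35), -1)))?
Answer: Rational(148791354, 78775) ≈ 1888.8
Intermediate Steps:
Function('C')(w, p) = Mul(2, w)
Function('T')(K) = Add(12, Mul(-1, K)) (Function('T')(K) = Add(Mul(2, 6), Mul(-1, K)) = Add(12, Mul(-1, K)))
Add(Mul(34708, Pow(-13700, -1)), Mul(-43501, Pow(Function('T')(35), -1))) = Add(Mul(34708, Pow(-13700, -1)), Mul(-43501, Pow(Add(12, Mul(-1, 35)), -1))) = Add(Mul(34708, Rational(-1, 13700)), Mul(-43501, Pow(Add(12, -35), -1))) = Add(Rational(-8677, 3425), Mul(-43501, Pow(-23, -1))) = Add(Rational(-8677, 3425), Mul(-43501, Rational(-1, 23))) = Add(Rational(-8677, 3425), Rational(43501, 23)) = Rational(148791354, 78775)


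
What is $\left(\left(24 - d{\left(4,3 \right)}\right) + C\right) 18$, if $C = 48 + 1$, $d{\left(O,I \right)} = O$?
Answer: $1242$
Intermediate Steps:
$C = 49$
$\left(\left(24 - d{\left(4,3 \right)}\right) + C\right) 18 = \left(\left(24 - 4\right) + 49\right) 18 = \left(20 + 49\right) 18 = 69 \cdot 18 = 1242$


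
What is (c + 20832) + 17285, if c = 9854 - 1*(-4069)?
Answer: 52040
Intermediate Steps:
c = 13923 (c = 9854 + 4069 = 13923)
(c + 20832) + 17285 = (13923 + 20832) + 17285 = 34755 + 17285 = 52040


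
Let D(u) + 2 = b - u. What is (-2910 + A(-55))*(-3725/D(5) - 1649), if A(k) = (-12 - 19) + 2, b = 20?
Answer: 73951118/13 ≈ 5.6885e+6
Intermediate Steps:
A(k) = -29 (A(k) = -31 + 2 = -29)
D(u) = 18 - u (D(u) = -2 + (20 - u) = 18 - u)
(-2910 + A(-55))*(-3725/D(5) - 1649) = (-2910 - 29)*(-3725/(18 - 1*5) - 1649) = -2939*(-3725/(18 - 5) - 1649) = -2939*(-3725/13 - 1649) = -2939*(-25162/13) = 73951118/13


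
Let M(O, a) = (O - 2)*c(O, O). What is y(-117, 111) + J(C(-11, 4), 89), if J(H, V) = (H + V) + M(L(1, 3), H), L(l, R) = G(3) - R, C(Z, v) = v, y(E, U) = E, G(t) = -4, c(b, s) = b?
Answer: 39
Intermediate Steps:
L(l, R) = -4 - R
M(O, a) = O*(-2 + O) (M(O, a) = (O - 2)*O = (-2 + O)*O = O*(-2 + O))
J(H, V) = 63 + H + V (J(H, V) = (H + V) + (-4 - 1*3)*(-2 + (-4 - 1*3)) = (H + V) + (-4 - 3)*(-2 + (-4 - 3)) = (H + V) - 7*(-2 - 7) = (H + V) - 7*(-9) = (H + V) + 63 = 63 + H + V)
y(-117, 111) + J(C(-11, 4), 89) = -117 + (63 + 4 + 89) = -117 + 156 = 39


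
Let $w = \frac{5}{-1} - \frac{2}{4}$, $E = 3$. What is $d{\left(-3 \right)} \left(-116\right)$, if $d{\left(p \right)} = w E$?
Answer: $1914$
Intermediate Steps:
$w = - \frac{11}{2}$ ($w = 5 \left(-1\right) - \frac{1}{2} = -5 - \frac{1}{2} = - \frac{11}{2} \approx -5.5$)
$d{\left(p \right)} = - \frac{33}{2}$ ($d{\left(p \right)} = \left(- \frac{11}{2}\right) 3 = - \frac{33}{2}$)
$d{\left(-3 \right)} \left(-116\right) = \left(- \frac{33}{2}\right) \left(-116\right) = 1914$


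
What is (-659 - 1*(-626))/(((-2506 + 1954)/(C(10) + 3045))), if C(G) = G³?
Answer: 44495/184 ≈ 241.82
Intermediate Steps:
(-659 - 1*(-626))/(((-2506 + 1954)/(C(10) + 3045))) = (-659 - 1*(-626))/(((-2506 + 1954)/(10³ + 3045))) = (-659 + 626)/((-552/(1000 + 3045))) = -33/((-552/4045)) = -33/((-552*1/4045)) = -33/(-552/4045) = -33*(-4045/552) = 44495/184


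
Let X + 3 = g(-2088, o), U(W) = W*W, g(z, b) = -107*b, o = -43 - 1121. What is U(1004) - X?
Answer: 883471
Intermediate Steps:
o = -1164
U(W) = W²
X = 124545 (X = -3 - 107*(-1164) = -3 + 124548 = 124545)
U(1004) - X = 1004² - 1*124545 = 1008016 - 124545 = 883471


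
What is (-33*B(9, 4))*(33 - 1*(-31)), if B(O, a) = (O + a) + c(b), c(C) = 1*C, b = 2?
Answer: -31680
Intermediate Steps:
c(C) = C
B(O, a) = 2 + O + a (B(O, a) = (O + a) + 2 = 2 + O + a)
(-33*B(9, 4))*(33 - 1*(-31)) = (-33*(2 + 9 + 4))*(33 - 1*(-31)) = (-33*15)*(33 + 31) = -495*64 = -31680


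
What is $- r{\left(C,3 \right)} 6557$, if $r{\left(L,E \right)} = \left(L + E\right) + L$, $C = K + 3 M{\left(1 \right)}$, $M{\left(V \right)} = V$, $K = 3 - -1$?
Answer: $-111469$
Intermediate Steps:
$K = 4$ ($K = 3 + 1 = 4$)
$C = 7$ ($C = 4 + 3 \cdot 1 = 4 + 3 = 7$)
$r{\left(L,E \right)} = E + 2 L$ ($r{\left(L,E \right)} = \left(E + L\right) + L = E + 2 L$)
$- r{\left(C,3 \right)} 6557 = - \left(3 + 2 \cdot 7\right) 6557 = - \left(3 + 14\right) 6557 = - 17 \cdot 6557 = \left(-1\right) 111469 = -111469$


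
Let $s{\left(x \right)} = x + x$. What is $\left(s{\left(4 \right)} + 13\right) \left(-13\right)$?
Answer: $-273$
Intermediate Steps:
$s{\left(x \right)} = 2 x$
$\left(s{\left(4 \right)} + 13\right) \left(-13\right) = \left(2 \cdot 4 + 13\right) \left(-13\right) = \left(8 + 13\right) \left(-13\right) = 21 \left(-13\right) = -273$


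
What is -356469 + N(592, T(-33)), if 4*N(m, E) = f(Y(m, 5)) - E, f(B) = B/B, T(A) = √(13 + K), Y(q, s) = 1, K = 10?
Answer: -1425875/4 - √23/4 ≈ -3.5647e+5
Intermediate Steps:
T(A) = √23 (T(A) = √(13 + 10) = √23)
f(B) = 1
N(m, E) = ¼ - E/4 (N(m, E) = (1 - E)/4 = ¼ - E/4)
-356469 + N(592, T(-33)) = -356469 + (¼ - √23/4) = -1425875/4 - √23/4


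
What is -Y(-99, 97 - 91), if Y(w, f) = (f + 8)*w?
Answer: 1386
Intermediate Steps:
Y(w, f) = w*(8 + f) (Y(w, f) = (8 + f)*w = w*(8 + f))
-Y(-99, 97 - 91) = -(-99)*(8 + (97 - 91)) = -(-99)*(8 + 6) = -(-99)*14 = -1*(-1386) = 1386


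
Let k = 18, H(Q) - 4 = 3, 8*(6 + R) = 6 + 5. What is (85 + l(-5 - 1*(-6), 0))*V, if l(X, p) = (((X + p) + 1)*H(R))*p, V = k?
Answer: 1530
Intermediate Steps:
R = -37/8 (R = -6 + (6 + 5)/8 = -6 + (⅛)*11 = -6 + 11/8 = -37/8 ≈ -4.6250)
H(Q) = 7 (H(Q) = 4 + 3 = 7)
V = 18
l(X, p) = p*(7 + 7*X + 7*p) (l(X, p) = (((X + p) + 1)*7)*p = ((1 + X + p)*7)*p = (7 + 7*X + 7*p)*p = p*(7 + 7*X + 7*p))
(85 + l(-5 - 1*(-6), 0))*V = (85 + 7*0*(1 + (-5 - 1*(-6)) + 0))*18 = (85 + 7*0*(1 + (-5 + 6) + 0))*18 = (85 + 7*0*(1 + 1 + 0))*18 = (85 + 7*0*2)*18 = (85 + 0)*18 = 85*18 = 1530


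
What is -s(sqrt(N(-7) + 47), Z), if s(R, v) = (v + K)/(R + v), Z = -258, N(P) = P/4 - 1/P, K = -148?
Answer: -2932944/1862521 - 812*sqrt(8897)/1862521 ≈ -1.6158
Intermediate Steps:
N(P) = -1/P + P/4 (N(P) = P*(1/4) - 1/P = P/4 - 1/P = -1/P + P/4)
s(R, v) = (-148 + v)/(R + v) (s(R, v) = (v - 148)/(R + v) = (-148 + v)/(R + v))
-s(sqrt(N(-7) + 47), Z) = -(-148 - 258)/(sqrt((-1/(-7) + (1/4)*(-7)) + 47) - 258) = -(-406)/(sqrt((-1*(-1/7) - 7/4) + 47) - 258) = -(-406)/(sqrt((1/7 - 7/4) + 47) - 258) = -(-406)/(sqrt(-45/28 + 47) - 258) = -(-406)/(sqrt(1271/28) - 258) = -(-406)/(sqrt(8897)/14 - 258) = -(-406)/(-258 + sqrt(8897)/14) = 406/(-258 + sqrt(8897)/14)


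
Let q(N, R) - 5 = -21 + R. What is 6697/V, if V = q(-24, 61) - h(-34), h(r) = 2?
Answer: 6697/43 ≈ 155.74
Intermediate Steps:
q(N, R) = -16 + R (q(N, R) = 5 + (-21 + R) = -16 + R)
V = 43 (V = (-16 + 61) - 1*2 = 45 - 2 = 43)
6697/V = 6697/43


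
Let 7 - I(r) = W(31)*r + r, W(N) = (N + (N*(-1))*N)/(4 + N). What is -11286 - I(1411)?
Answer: -331620/7 ≈ -47374.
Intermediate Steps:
W(N) = (N - N²)/(4 + N) (W(N) = (N + (-N)*N)/(4 + N) = (N - N²)/(4 + N))
I(r) = 7 + 179*r/7 (I(r) = 7 - ((31*(1 - 1*31)/(4 + 31))*r + r) = 7 - ((31*(1 - 31)/35)*r + r) = 7 - ((31*(1/35)*(-30))*r + r) = 7 - (-186*r/7 + r) = 7 - (-179)*r/7 = 7 + 179*r/7)
-11286 - I(1411) = -11286 - (7 + (179/7)*1411) = -11286 - (7 + 252569/7) = -11286 - 1*252618/7 = -11286 - 252618/7 = -331620/7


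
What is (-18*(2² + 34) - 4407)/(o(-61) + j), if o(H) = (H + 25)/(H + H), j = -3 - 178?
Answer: 310551/11023 ≈ 28.173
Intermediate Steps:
j = -181
o(H) = (25 + H)/(2*H) (o(H) = (25 + H)/((2*H)) = (25 + H)*(1/(2*H)) = (25 + H)/(2*H))
(-18*(2² + 34) - 4407)/(o(-61) + j) = (-18*(2² + 34) - 4407)/((½)*(25 - 61)/(-61) - 181) = (-18*(4 + 34) - 4407)/((½)*(-1/61)*(-36) - 181) = (-18*38 - 4407)/(18/61 - 181) = (-684 - 4407)/(-11023/61) = -5091*(-61/11023) = 310551/11023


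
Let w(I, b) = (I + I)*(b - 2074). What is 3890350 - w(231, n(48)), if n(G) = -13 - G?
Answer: 4876720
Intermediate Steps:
w(I, b) = 2*I*(-2074 + b) (w(I, b) = (2*I)*(-2074 + b) = 2*I*(-2074 + b))
3890350 - w(231, n(48)) = 3890350 - 2*231*(-2074 + (-13 - 1*48)) = 3890350 - 2*231*(-2074 + (-13 - 48)) = 3890350 - 2*231*(-2074 - 61) = 3890350 - 2*231*(-2135) = 3890350 - 1*(-986370) = 3890350 + 986370 = 4876720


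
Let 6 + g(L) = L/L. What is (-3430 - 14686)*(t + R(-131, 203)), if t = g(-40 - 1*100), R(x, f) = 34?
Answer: -525364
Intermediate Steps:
g(L) = -5 (g(L) = -6 + L/L = -6 + 1 = -5)
t = -5
(-3430 - 14686)*(t + R(-131, 203)) = (-3430 - 14686)*(-5 + 34) = -18116*29 = -525364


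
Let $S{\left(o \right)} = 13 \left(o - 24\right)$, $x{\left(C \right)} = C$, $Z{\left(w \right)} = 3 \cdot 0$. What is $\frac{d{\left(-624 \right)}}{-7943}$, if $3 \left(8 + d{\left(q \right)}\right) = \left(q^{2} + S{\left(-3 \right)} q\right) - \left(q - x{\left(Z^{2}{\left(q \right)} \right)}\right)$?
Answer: $- \frac{203000}{7943} \approx -25.557$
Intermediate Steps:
$Z{\left(w \right)} = 0$
$S{\left(o \right)} = -312 + 13 o$ ($S{\left(o \right)} = 13 \left(-24 + o\right) = -312 + 13 o$)
$d{\left(q \right)} = -8 - \frac{352 q}{3} + \frac{q^{2}}{3}$ ($d{\left(q \right)} = -8 + \frac{\left(q^{2} + \left(-312 + 13 \left(-3\right)\right) q\right) - \left(0 + q\right)}{3} = -8 + \frac{\left(q^{2} + \left(-312 - 39\right) q\right) + \left(0 - q\right)}{3} = -8 + \frac{\left(q^{2} - 351 q\right) - q}{3} = -8 + \frac{q^{2} - 352 q}{3} = -8 + \left(- \frac{352 q}{3} + \frac{q^{2}}{3}\right) = -8 - \frac{352 q}{3} + \frac{q^{2}}{3}$)
$\frac{d{\left(-624 \right)}}{-7943} = \frac{-8 - -73216 + \frac{\left(-624\right)^{2}}{3}}{-7943} = \left(-8 + 73216 + \frac{1}{3} \cdot 389376\right) \left(- \frac{1}{7943}\right) = \left(-8 + 73216 + 129792\right) \left(- \frac{1}{7943}\right) = 203000 \left(- \frac{1}{7943}\right) = - \frac{203000}{7943}$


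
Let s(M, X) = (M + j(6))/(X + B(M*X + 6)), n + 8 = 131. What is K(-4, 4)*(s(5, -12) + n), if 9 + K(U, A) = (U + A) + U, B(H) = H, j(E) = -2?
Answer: -35165/22 ≈ -1598.4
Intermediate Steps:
n = 123 (n = -8 + 131 = 123)
K(U, A) = -9 + A + 2*U (K(U, A) = -9 + ((U + A) + U) = -9 + ((A + U) + U) = -9 + (A + 2*U) = -9 + A + 2*U)
s(M, X) = (-2 + M)/(6 + X + M*X) (s(M, X) = (M - 2)/(X + (M*X + 6)) = (-2 + M)/(X + (6 + M*X)) = (-2 + M)/(6 + X + M*X))
K(-4, 4)*(s(5, -12) + n) = (-9 + 4 + 2*(-4))*((-2 + 5)/(6 - 12 + 5*(-12)) + 123) = (-9 + 4 - 8)*(3/(6 - 12 - 60) + 123) = -13*(3/(-66) + 123) = -13*(-1/66*3 + 123) = -13*(-1/22 + 123) = -13*2705/22 = -35165/22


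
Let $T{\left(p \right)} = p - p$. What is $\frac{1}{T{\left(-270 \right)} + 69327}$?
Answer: $\frac{1}{69327} \approx 1.4424 \cdot 10^{-5}$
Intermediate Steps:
$T{\left(p \right)} = 0$
$\frac{1}{T{\left(-270 \right)} + 69327} = \frac{1}{0 + 69327} = \frac{1}{69327}$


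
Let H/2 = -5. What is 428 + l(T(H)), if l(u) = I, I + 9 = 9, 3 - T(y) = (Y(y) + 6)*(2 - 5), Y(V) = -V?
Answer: 428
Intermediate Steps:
H = -10 (H = 2*(-5) = -10)
T(y) = 21 - 3*y (T(y) = 3 - (-y + 6)*(2 - 5) = 3 - (6 - y)*(-3) = 3 - (-18 + 3*y) = 3 + (18 - 3*y) = 21 - 3*y)
I = 0 (I = -9 + 9 = 0)
l(u) = 0
428 + l(T(H)) = 428 + 0 = 428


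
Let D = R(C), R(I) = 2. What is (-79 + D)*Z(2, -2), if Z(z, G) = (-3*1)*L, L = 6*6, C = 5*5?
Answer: 8316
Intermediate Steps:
C = 25
L = 36
Z(z, G) = -108 (Z(z, G) = -3*1*36 = -3*36 = -108)
D = 2
(-79 + D)*Z(2, -2) = (-79 + 2)*(-108) = -77*(-108) = 8316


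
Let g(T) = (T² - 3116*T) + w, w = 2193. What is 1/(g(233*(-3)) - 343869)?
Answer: 1/2325009 ≈ 4.3011e-7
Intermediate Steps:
g(T) = 2193 + T² - 3116*T (g(T) = (T² - 3116*T) + 2193 = 2193 + T² - 3116*T)
1/(g(233*(-3)) - 343869) = 1/((2193 + (233*(-3))² - 726028*(-3)) - 343869) = 1/((2193 + (-699)² - 3116*(-699)) - 343869) = 1/((2193 + 488601 + 2178084) - 343869) = 1/(2668878 - 343869) = 1/2325009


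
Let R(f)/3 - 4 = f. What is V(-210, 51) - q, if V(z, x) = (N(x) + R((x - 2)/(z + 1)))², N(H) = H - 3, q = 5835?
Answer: -101292186/43681 ≈ -2318.9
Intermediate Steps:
R(f) = 12 + 3*f
N(H) = -3 + H
V(z, x) = (9 + x + 3*(-2 + x)/(1 + z))² (V(z, x) = ((-3 + x) + (12 + 3*((x - 2)/(z + 1))))² = ((-3 + x) + (12 + 3*((-2 + x)/(1 + z))))² = ((-3 + x) + (12 + 3*(-2 + x)/(1 + z)))² = (9 + x + 3*(-2 + x)/(1 + z))²)
V(-210, 51) - q = (3 + 4*51 + 9*(-210) + 51*(-210))²/(1 - 210)² - 1*5835 = (3 + 204 - 1890 - 10710)²/(-209)² - 5835 = (1/43681)*(-12393)² - 5835 = (1/43681)*153586449 - 5835 = 153586449/43681 - 5835 = -101292186/43681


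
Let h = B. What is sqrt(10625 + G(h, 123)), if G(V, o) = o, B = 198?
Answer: 2*sqrt(2687) ≈ 103.67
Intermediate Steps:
h = 198
sqrt(10625 + G(h, 123)) = sqrt(10625 + 123) = sqrt(10748) = 2*sqrt(2687)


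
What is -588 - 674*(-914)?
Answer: 615448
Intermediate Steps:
-588 - 674*(-914) = -588 + 616036 = 615448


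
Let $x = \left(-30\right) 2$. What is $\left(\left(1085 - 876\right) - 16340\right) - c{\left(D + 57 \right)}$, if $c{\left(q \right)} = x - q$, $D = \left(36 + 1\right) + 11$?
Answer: $-15966$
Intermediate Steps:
$D = 48$ ($D = 37 + 11 = 48$)
$x = -60$
$c{\left(q \right)} = -60 - q$
$\left(\left(1085 - 876\right) - 16340\right) - c{\left(D + 57 \right)} = \left(\left(1085 - 876\right) - 16340\right) - \left(-60 - \left(48 + 57\right)\right) = \left(\left(1085 - 876\right) - 16340\right) - \left(-60 - 105\right) = \left(209 - 16340\right) - \left(-60 - 105\right) = -16131 - -165 = -16131 + 165 = -15966$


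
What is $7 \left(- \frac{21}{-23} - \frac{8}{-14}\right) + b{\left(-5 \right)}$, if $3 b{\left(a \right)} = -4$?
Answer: $\frac{625}{69} \approx 9.058$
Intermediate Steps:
$b{\left(a \right)} = - \frac{4}{3}$ ($b{\left(a \right)} = \frac{1}{3} \left(-4\right) = - \frac{4}{3}$)
$7 \left(- \frac{21}{-23} - \frac{8}{-14}\right) + b{\left(-5 \right)} = 7 \left(- \frac{21}{-23} - \frac{8}{-14}\right) - \frac{4}{3} = 7 \left(\left(-21\right) \left(- \frac{1}{23}\right) - - \frac{4}{7}\right) - \frac{4}{3} = 7 \left(\frac{21}{23} + \frac{4}{7}\right) - \frac{4}{3} = 7 \cdot \frac{239}{161} - \frac{4}{3} = \frac{239}{23} - \frac{4}{3} = \frac{625}{69}$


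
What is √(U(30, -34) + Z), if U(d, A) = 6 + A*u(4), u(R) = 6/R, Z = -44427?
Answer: 2*I*√11118 ≈ 210.88*I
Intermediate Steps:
U(d, A) = 6 + 3*A/2 (U(d, A) = 6 + A*(6/4) = 6 + A*(6*(¼)) = 6 + A*(3/2) = 6 + 3*A/2)
√(U(30, -34) + Z) = √((6 + (3/2)*(-34)) - 44427) = √((6 - 51) - 44427) = √(-45 - 44427) = √(-44472) = 2*I*√11118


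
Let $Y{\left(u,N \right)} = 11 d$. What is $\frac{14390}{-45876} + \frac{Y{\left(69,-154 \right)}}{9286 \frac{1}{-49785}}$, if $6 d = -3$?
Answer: $\frac{6214013045}{213002268} \approx 29.173$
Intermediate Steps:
$d = - \frac{1}{2}$ ($d = \frac{1}{6} \left(-3\right) = - \frac{1}{2} \approx -0.5$)
$Y{\left(u,N \right)} = - \frac{11}{2}$ ($Y{\left(u,N \right)} = 11 \left(- \frac{1}{2}\right) = - \frac{11}{2}$)
$\frac{14390}{-45876} + \frac{Y{\left(69,-154 \right)}}{9286 \frac{1}{-49785}} = \frac{14390}{-45876} - \frac{11}{2 \frac{9286}{-49785}} = 14390 \left(- \frac{1}{45876}\right) - \frac{11}{2 \cdot 9286 \left(- \frac{1}{49785}\right)} = - \frac{7195}{22938} - \frac{11}{2 \left(- \frac{9286}{49785}\right)} = - \frac{7195}{22938} - - \frac{547635}{18572} = - \frac{7195}{22938} + \frac{547635}{18572} = \frac{6214013045}{213002268}$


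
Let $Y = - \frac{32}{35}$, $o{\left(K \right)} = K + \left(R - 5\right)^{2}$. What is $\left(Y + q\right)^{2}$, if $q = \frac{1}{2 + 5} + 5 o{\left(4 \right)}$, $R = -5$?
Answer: $\frac{330257929}{1225} \approx 2.696 \cdot 10^{5}$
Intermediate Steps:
$o{\left(K \right)} = 100 + K$ ($o{\left(K \right)} = K + \left(-5 - 5\right)^{2} = K + \left(-10\right)^{2} = K + 100 = 100 + K$)
$Y = - \frac{32}{35}$ ($Y = \left(-32\right) \frac{1}{35} = - \frac{32}{35} \approx -0.91429$)
$q = \frac{3641}{7}$ ($q = \frac{1}{2 + 5} + 5 \left(100 + 4\right) = \frac{1}{7} + 5 \cdot 104 = \frac{1}{7} + 520 = \frac{3641}{7} \approx 520.14$)
$\left(Y + q\right)^{2} = \left(- \frac{32}{35} + \frac{3641}{7}\right)^{2} = \left(\frac{18173}{35}\right)^{2} = \frac{330257929}{1225}$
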